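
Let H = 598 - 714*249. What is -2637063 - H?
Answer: -2459875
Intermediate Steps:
H = -177188 (H = 598 - 177786 = -177188)
-2637063 - H = -2637063 - 1*(-177188) = -2637063 + 177188 = -2459875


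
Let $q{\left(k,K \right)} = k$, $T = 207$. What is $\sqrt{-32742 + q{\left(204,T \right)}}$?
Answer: $i \sqrt{32538} \approx 180.38 i$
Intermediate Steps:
$\sqrt{-32742 + q{\left(204,T \right)}} = \sqrt{-32742 + 204} = \sqrt{-32538} = i \sqrt{32538}$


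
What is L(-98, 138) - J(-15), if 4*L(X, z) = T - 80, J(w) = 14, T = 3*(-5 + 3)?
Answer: -71/2 ≈ -35.500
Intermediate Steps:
T = -6 (T = 3*(-2) = -6)
L(X, z) = -43/2 (L(X, z) = (-6 - 80)/4 = (1/4)*(-86) = -43/2)
L(-98, 138) - J(-15) = -43/2 - 1*14 = -43/2 - 14 = -71/2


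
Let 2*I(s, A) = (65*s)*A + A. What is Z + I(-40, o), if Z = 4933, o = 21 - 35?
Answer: 23126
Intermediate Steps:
o = -14
I(s, A) = A/2 + 65*A*s/2 (I(s, A) = ((65*s)*A + A)/2 = (65*A*s + A)/2 = (A + 65*A*s)/2 = A/2 + 65*A*s/2)
Z + I(-40, o) = 4933 + (1/2)*(-14)*(1 + 65*(-40)) = 4933 + (1/2)*(-14)*(1 - 2600) = 4933 + (1/2)*(-14)*(-2599) = 4933 + 18193 = 23126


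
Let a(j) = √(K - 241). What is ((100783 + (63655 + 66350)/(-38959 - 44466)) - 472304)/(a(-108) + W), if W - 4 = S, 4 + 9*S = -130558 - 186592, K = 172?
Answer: 1965768146620548/186434169866045 + 55789684974*I*√69/186434169866045 ≈ 10.544 + 0.0024857*I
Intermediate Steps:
a(j) = I*√69 (a(j) = √(172 - 241) = √(-69) = I*√69)
S = -105718/3 (S = -4/9 + (-130558 - 186592)/9 = -4/9 + (⅑)*(-317150) = -4/9 - 317150/9 = -105718/3 ≈ -35239.)
W = -105706/3 (W = 4 - 105718/3 = -105706/3 ≈ -35235.)
((100783 + (63655 + 66350)/(-38959 - 44466)) - 472304)/(a(-108) + W) = ((100783 + (63655 + 66350)/(-38959 - 44466)) - 472304)/(I*√69 - 105706/3) = ((100783 + 130005/(-83425)) - 472304)/(-105706/3 + I*√69) = ((100783 + 130005*(-1/83425)) - 472304)/(-105706/3 + I*√69) = ((100783 - 26001/16685) - 472304)/(-105706/3 + I*√69) = (1681538354/16685 - 472304)/(-105706/3 + I*√69) = -6198853886/(16685*(-105706/3 + I*√69))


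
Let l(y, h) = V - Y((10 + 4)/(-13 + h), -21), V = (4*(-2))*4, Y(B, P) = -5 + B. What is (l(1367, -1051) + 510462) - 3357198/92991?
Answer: 1202383462801/2355772 ≈ 5.1040e+5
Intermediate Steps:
V = -32 (V = -8*4 = -32)
l(y, h) = -27 - 14/(-13 + h) (l(y, h) = -32 - (-5 + (10 + 4)/(-13 + h)) = -32 - (-5 + 14/(-13 + h)) = -32 + (5 - 14/(-13 + h)) = -27 - 14/(-13 + h))
(l(1367, -1051) + 510462) - 3357198/92991 = ((337 - 27*(-1051))/(-13 - 1051) + 510462) - 3357198/92991 = ((337 + 28377)/(-1064) + 510462) - 3357198*1/92991 = (-1/1064*28714 + 510462) - 1119066/30997 = (-2051/76 + 510462) - 1119066/30997 = 38793061/76 - 1119066/30997 = 1202383462801/2355772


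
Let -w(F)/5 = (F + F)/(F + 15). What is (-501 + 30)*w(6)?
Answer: 9420/7 ≈ 1345.7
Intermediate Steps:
w(F) = -10*F/(15 + F) (w(F) = -5*(F + F)/(F + 15) = -5*2*F/(15 + F) = -10*F/(15 + F))
(-501 + 30)*w(6) = (-501 + 30)*(-10*6/(15 + 6)) = -(-4710)*6/21 = -471*(-20/7) = 9420/7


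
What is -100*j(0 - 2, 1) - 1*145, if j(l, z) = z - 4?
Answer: 155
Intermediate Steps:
j(l, z) = -4 + z
-100*j(0 - 2, 1) - 1*145 = -100*(-4 + 1) - 1*145 = -100*(-3) - 145 = 300 - 145 = 155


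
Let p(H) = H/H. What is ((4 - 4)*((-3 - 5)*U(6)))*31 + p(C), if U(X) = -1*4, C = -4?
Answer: 1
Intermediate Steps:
U(X) = -4
p(H) = 1
((4 - 4)*((-3 - 5)*U(6)))*31 + p(C) = ((4 - 4)*((-3 - 5)*(-4)))*31 + 1 = (0*(-8*(-4)))*31 + 1 = (0*32)*31 + 1 = 0*31 + 1 = 0 + 1 = 1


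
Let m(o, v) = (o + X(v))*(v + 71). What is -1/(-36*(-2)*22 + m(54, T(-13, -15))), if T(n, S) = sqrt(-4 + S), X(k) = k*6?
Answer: I/(24*(-221*I + 20*sqrt(19))) ≈ -0.00016315 + 6.4358e-5*I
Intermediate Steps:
X(k) = 6*k
m(o, v) = (71 + v)*(o + 6*v) (m(o, v) = (o + 6*v)*(v + 71) = (o + 6*v)*(71 + v) = (71 + v)*(o + 6*v))
-1/(-36*(-2)*22 + m(54, T(-13, -15))) = -1/(-36*(-2)*22 + (6*(sqrt(-4 - 15))**2 + 71*54 + 426*sqrt(-4 - 15) + 54*sqrt(-4 - 15))) = -1/(72*22 + (6*(sqrt(-19))**2 + 3834 + 426*sqrt(-19) + 54*sqrt(-19))) = -1/(1584 + (6*(I*sqrt(19))**2 + 3834 + 426*(I*sqrt(19)) + 54*(I*sqrt(19)))) = -1/(1584 + (6*(-19) + 3834 + 426*I*sqrt(19) + 54*I*sqrt(19))) = -1/(1584 + (-114 + 3834 + 426*I*sqrt(19) + 54*I*sqrt(19))) = -1/(1584 + (3720 + 480*I*sqrt(19))) = -1/(5304 + 480*I*sqrt(19))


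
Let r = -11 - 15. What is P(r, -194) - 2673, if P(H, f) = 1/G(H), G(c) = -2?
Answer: -5347/2 ≈ -2673.5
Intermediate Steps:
r = -26
P(H, f) = -½ (P(H, f) = 1/(-2) = -½)
P(r, -194) - 2673 = -½ - 2673 = -5347/2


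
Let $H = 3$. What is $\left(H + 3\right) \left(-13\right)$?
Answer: $-78$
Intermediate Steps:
$\left(H + 3\right) \left(-13\right) = \left(3 + 3\right) \left(-13\right) = 6 \left(-13\right) = -78$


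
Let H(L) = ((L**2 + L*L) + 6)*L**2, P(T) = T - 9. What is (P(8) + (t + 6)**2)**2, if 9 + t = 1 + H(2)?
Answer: 8497225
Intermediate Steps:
P(T) = -9 + T
H(L) = L**2*(6 + 2*L**2) (H(L) = ((L**2 + L**2) + 6)*L**2 = (2*L**2 + 6)*L**2 = (6 + 2*L**2)*L**2 = L**2*(6 + 2*L**2))
t = 48 (t = -9 + (1 + 2*2**2*(3 + 2**2)) = -9 + (1 + 2*4*(3 + 4)) = -9 + (1 + 2*4*7) = -9 + (1 + 56) = -9 + 57 = 48)
(P(8) + (t + 6)**2)**2 = ((-9 + 8) + (48 + 6)**2)**2 = (-1 + 54**2)**2 = (-1 + 2916)**2 = 2915**2 = 8497225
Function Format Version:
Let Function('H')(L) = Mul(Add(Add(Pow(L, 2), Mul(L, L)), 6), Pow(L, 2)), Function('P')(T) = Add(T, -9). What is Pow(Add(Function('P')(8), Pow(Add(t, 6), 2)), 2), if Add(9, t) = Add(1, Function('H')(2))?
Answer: 8497225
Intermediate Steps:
Function('P')(T) = Add(-9, T)
Function('H')(L) = Mul(Pow(L, 2), Add(6, Mul(2, Pow(L, 2)))) (Function('H')(L) = Mul(Add(Add(Pow(L, 2), Pow(L, 2)), 6), Pow(L, 2)) = Mul(Add(Mul(2, Pow(L, 2)), 6), Pow(L, 2)) = Mul(Add(6, Mul(2, Pow(L, 2))), Pow(L, 2)) = Mul(Pow(L, 2), Add(6, Mul(2, Pow(L, 2)))))
t = 48 (t = Add(-9, Add(1, Mul(2, Pow(2, 2), Add(3, Pow(2, 2))))) = Add(-9, Add(1, Mul(2, 4, Add(3, 4)))) = Add(-9, Add(1, Mul(2, 4, 7))) = Add(-9, Add(1, 56)) = Add(-9, 57) = 48)
Pow(Add(Function('P')(8), Pow(Add(t, 6), 2)), 2) = Pow(Add(Add(-9, 8), Pow(Add(48, 6), 2)), 2) = Pow(Add(-1, Pow(54, 2)), 2) = Pow(Add(-1, 2916), 2) = Pow(2915, 2) = 8497225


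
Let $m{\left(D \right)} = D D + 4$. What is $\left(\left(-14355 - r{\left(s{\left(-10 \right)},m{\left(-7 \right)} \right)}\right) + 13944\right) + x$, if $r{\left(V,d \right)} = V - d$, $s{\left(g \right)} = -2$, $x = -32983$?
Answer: $-33339$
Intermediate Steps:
$m{\left(D \right)} = 4 + D^{2}$ ($m{\left(D \right)} = D^{2} + 4 = 4 + D^{2}$)
$\left(\left(-14355 - r{\left(s{\left(-10 \right)},m{\left(-7 \right)} \right)}\right) + 13944\right) + x = \left(\left(-14355 - \left(-2 - \left(4 + \left(-7\right)^{2}\right)\right)\right) + 13944\right) - 32983 = \left(\left(-14355 - \left(-2 - \left(4 + 49\right)\right)\right) + 13944\right) - 32983 = \left(\left(-14355 - \left(-2 - 53\right)\right) + 13944\right) - 32983 = \left(\left(-14355 - -55\right) + 13944\right) - 32983 = \left(\left(-14355 + 55\right) + 13944\right) - 32983 = \left(-14300 + 13944\right) - 32983 = -356 - 32983 = -33339$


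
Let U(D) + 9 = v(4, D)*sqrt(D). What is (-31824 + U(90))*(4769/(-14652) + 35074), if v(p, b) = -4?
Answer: -1817662457223/1628 - 513899479*sqrt(10)/1221 ≈ -1.1178e+9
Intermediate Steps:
U(D) = -9 - 4*sqrt(D)
(-31824 + U(90))*(4769/(-14652) + 35074) = (-31824 + (-9 - 12*sqrt(10)))*(4769/(-14652) + 35074) = (-31824 + (-9 - 12*sqrt(10)))*(4769*(-1/14652) + 35074) = (-31824 + (-9 - 12*sqrt(10)))*(-4769/14652 + 35074) = (-31833 - 12*sqrt(10))*(513899479/14652) = -1817662457223/1628 - 513899479*sqrt(10)/1221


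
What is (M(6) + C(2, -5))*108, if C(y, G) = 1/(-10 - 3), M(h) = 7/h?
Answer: 1530/13 ≈ 117.69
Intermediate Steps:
C(y, G) = -1/13 (C(y, G) = 1/(-13) = -1/13)
(M(6) + C(2, -5))*108 = (7/6 - 1/13)*108 = (85/78)*108 = 1530/13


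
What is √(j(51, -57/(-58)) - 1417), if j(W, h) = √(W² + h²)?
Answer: √(-4766788 + 174*√972557)/58 ≈ 36.959*I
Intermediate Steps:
√(j(51, -57/(-58)) - 1417) = √(√(51² + (-57/(-58))²) - 1417) = √(√(2601 + (-57*(-1/58))²) - 1417) = √(√(2601 + (57/58)²) - 1417) = √(√(2601 + 3249/3364) - 1417) = √(√(8753013/3364) - 1417) = √(3*√972557/58 - 1417) = √(-1417 + 3*√972557/58)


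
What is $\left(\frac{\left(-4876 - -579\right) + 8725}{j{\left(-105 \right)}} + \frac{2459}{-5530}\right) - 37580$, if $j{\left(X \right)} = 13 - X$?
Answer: $- \frac{12249128261}{326270} \approx -37543.0$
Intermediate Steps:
$\left(\frac{\left(-4876 - -579\right) + 8725}{j{\left(-105 \right)}} + \frac{2459}{-5530}\right) - 37580 = \left(\frac{\left(-4876 - -579\right) + 8725}{13 - -105} + \frac{2459}{-5530}\right) - 37580 = \left(\frac{\left(-4876 + 579\right) + 8725}{13 + 105} + 2459 \left(- \frac{1}{5530}\right)\right) - 37580 = \left(\frac{-4297 + 8725}{118} - \frac{2459}{5530}\right) - 37580 = \left(4428 \cdot \frac{1}{118} - \frac{2459}{5530}\right) - 37580 = \left(\frac{2214}{59} - \frac{2459}{5530}\right) - 37580 = \frac{12098339}{326270} - 37580 = - \frac{12249128261}{326270}$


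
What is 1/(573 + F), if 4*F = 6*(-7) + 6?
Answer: 1/564 ≈ 0.0017731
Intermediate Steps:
F = -9 (F = (6*(-7) + 6)/4 = (-42 + 6)/4 = (¼)*(-36) = -9)
1/(573 + F) = 1/(573 - 9) = 1/564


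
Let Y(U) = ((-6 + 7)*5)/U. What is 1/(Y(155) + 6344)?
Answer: 31/196665 ≈ 0.00015763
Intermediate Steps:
Y(U) = 5/U (Y(U) = (1*5)/U = 5/U)
1/(Y(155) + 6344) = 1/(5/155 + 6344) = 1/(5*(1/155) + 6344) = 1/(1/31 + 6344) = 1/(196665/31) = 31/196665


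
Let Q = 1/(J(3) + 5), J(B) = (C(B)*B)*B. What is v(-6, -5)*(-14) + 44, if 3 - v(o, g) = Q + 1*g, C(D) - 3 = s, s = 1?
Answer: -2774/41 ≈ -67.659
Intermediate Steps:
C(D) = 4 (C(D) = 3 + 1 = 4)
J(B) = 4*B**2 (J(B) = (4*B)*B = 4*B**2)
Q = 1/41 (Q = 1/(4*3**2 + 5) = 1/(4*9 + 5) = 1/(36 + 5) = 1/41 ≈ 0.024390)
v(o, g) = 122/41 - g (v(o, g) = 3 - (1/41 + 1*g) = 3 - (1/41 + g) = 3 + (-1/41 - g) = 122/41 - g)
v(-6, -5)*(-14) + 44 = (122/41 - 1*(-5))*(-14) + 44 = (122/41 + 5)*(-14) + 44 = (327/41)*(-14) + 44 = -4578/41 + 44 = -2774/41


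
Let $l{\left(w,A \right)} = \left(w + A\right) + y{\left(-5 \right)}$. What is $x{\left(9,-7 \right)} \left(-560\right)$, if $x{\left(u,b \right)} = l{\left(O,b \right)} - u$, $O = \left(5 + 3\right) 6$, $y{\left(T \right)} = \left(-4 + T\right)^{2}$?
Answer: $-63280$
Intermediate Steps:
$O = 48$ ($O = 8 \cdot 6 = 48$)
$l{\left(w,A \right)} = 81 + A + w$ ($l{\left(w,A \right)} = \left(w + A\right) + \left(-4 - 5\right)^{2} = \left(A + w\right) + \left(-9\right)^{2} = \left(A + w\right) + 81 = 81 + A + w$)
$x{\left(u,b \right)} = 129 + b - u$ ($x{\left(u,b \right)} = \left(81 + b + 48\right) - u = \left(129 + b\right) - u = 129 + b - u$)
$x{\left(9,-7 \right)} \left(-560\right) = \left(129 - 7 - 9\right) \left(-560\right) = 113 \left(-560\right) = -63280$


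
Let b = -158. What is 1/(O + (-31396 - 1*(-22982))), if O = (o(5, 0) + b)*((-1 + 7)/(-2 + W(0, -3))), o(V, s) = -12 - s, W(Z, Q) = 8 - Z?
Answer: -1/8584 ≈ -0.00011650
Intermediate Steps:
O = -170 (O = ((-12 - 1*0) - 158)*((-1 + 7)/(-2 + (8 - 1*0))) = ((-12 + 0) - 158)*(6/(-2 + (8 + 0))) = (-12 - 158)*(6/(-2 + 8)) = -1020/6 = -170*1 = -170)
1/(O + (-31396 - 1*(-22982))) = 1/(-170 + (-31396 - 1*(-22982))) = 1/(-170 + (-31396 + 22982)) = 1/(-170 - 8414) = 1/(-8584) = -1/8584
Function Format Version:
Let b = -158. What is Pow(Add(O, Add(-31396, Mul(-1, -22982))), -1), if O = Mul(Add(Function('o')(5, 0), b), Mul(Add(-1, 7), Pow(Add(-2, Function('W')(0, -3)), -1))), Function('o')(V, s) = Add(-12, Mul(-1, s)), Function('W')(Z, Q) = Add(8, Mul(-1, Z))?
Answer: Rational(-1, 8584) ≈ -0.00011650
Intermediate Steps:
O = -170 (O = Mul(Add(Add(-12, Mul(-1, 0)), -158), Mul(Add(-1, 7), Pow(Add(-2, Add(8, Mul(-1, 0))), -1))) = Mul(Add(Add(-12, 0), -158), Mul(6, Pow(Add(-2, Add(8, 0)), -1))) = Mul(Add(-12, -158), Mul(6, Pow(Add(-2, 8), -1))) = Mul(-170, Mul(6, Pow(6, -1))) = Mul(-170, Mul(6, Rational(1, 6))) = Mul(-170, 1) = -170)
Pow(Add(O, Add(-31396, Mul(-1, -22982))), -1) = Pow(Add(-170, Add(-31396, Mul(-1, -22982))), -1) = Pow(Add(-170, Add(-31396, 22982)), -1) = Pow(Add(-170, -8414), -1) = Pow(-8584, -1) = Rational(-1, 8584)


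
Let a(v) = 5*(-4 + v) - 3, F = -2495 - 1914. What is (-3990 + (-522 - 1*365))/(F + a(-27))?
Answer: 4877/4567 ≈ 1.0679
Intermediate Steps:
F = -4409
a(v) = -23 + 5*v (a(v) = (-20 + 5*v) - 3 = -23 + 5*v)
(-3990 + (-522 - 1*365))/(F + a(-27)) = (-3990 + (-522 - 1*365))/(-4409 + (-23 + 5*(-27))) = (-3990 + (-522 - 365))/(-4409 + (-23 - 135)) = (-3990 - 887)/(-4409 - 158) = -4877/(-4567) = -4877*(-1/4567) = 4877/4567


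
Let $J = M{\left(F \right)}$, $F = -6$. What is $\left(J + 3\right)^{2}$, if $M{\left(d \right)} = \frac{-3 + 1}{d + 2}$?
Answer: $\frac{49}{4} \approx 12.25$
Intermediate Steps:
$M{\left(d \right)} = - \frac{2}{2 + d}$
$J = \frac{1}{2}$ ($J = - \frac{2}{2 - 6} = - \frac{2}{-4} = \left(-2\right) \left(- \frac{1}{4}\right) = \frac{1}{2} \approx 0.5$)
$\left(J + 3\right)^{2} = \left(\frac{1}{2} + 3\right)^{2} = \left(\frac{7}{2}\right)^{2} = \frac{49}{4}$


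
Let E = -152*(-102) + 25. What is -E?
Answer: -15529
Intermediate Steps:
E = 15529 (E = 15504 + 25 = 15529)
-E = -1*15529 = -15529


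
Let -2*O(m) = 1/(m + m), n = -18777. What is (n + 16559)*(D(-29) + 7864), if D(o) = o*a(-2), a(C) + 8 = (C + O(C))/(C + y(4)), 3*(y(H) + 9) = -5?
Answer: -2728005811/152 ≈ -1.7947e+7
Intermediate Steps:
y(H) = -32/3 (y(H) = -9 + (⅓)*(-5) = -9 - 5/3 = -32/3)
O(m) = -1/(4*m) (O(m) = -1/(2*(m + m)) = -1/(2*m)/2 = -1/(4*m))
a(C) = -8 + (C - 1/(4*C))/(-32/3 + C) (a(C) = -8 + (C - 1/(4*C))/(C - 32/3) = -8 + (C - 1/(4*C))/(-32/3 + C))
D(o) = -2387*o/304 (D(o) = o*((¼)*(-3 - 84*(-2)² + 1024*(-2))/(-2*(-32 + 3*(-2)))) = o*((¼)*(-½)*(-3 - 84*4 - 2048)/(-32 - 6)) = o*((¼)*(-½)*(-3 - 336 - 2048)/(-38)) = o*((¼)*(-½)*(-1/38)*(-2387)) = o*(-2387/304) = -2387*o/304)
(n + 16559)*(D(-29) + 7864) = (-18777 + 16559)*(-2387/304*(-29) + 7864) = -2218*(69223/304 + 7864) = -2218*2459879/304 = -2728005811/152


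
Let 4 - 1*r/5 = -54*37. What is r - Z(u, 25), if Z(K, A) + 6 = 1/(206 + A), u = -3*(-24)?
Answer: 2313695/231 ≈ 10016.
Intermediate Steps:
u = 72
r = 10010 (r = 20 - (-270)*37 = 20 - 5*(-1998) = 20 + 9990 = 10010)
Z(K, A) = -6 + 1/(206 + A)
r - Z(u, 25) = 10010 - (-1235 - 6*25)/(206 + 25) = 10010 - (-1235 - 150)/231 = 10010 - (-1385)/231 = 10010 - 1*(-1385/231) = 10010 + 1385/231 = 2313695/231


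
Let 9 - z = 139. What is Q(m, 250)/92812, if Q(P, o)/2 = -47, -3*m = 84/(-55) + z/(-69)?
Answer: -47/46406 ≈ -0.0010128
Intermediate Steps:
z = -130 (z = 9 - 1*139 = 9 - 139 = -130)
m = -1354/11385 (m = -(84/(-55) - 130/(-69))/3 = -(84*(-1/55) - 130*(-1/69))/3 = -(-84/55 + 130/69)/3 = -⅓*1354/3795 = -1354/11385 ≈ -0.11893)
Q(P, o) = -94 (Q(P, o) = 2*(-47) = -94)
Q(m, 250)/92812 = -94/92812 = -94*1/92812 = -47/46406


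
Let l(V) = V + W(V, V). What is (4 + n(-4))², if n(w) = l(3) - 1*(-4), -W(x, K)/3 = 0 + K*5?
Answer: 1156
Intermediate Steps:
W(x, K) = -15*K (W(x, K) = -3*(0 + K*5) = -3*(0 + 5*K) = -15*K)
l(V) = -14*V (l(V) = V - 15*V = -14*V)
n(w) = -38 (n(w) = -14*3 - 1*(-4) = -42 + 4 = -38)
(4 + n(-4))² = (4 - 38)² = (-34)² = 1156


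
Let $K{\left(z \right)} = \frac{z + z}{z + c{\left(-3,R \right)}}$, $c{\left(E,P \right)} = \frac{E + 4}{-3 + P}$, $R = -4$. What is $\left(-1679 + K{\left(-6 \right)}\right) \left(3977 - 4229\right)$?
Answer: $\frac{18172476}{43} \approx 4.2262 \cdot 10^{5}$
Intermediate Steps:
$c{\left(E,P \right)} = \frac{4 + E}{-3 + P}$
$K{\left(z \right)} = \frac{2 z}{- \frac{1}{7} + z}$ ($K{\left(z \right)} = \frac{z + z}{z + \frac{4 - 3}{-3 - 4}} = \frac{2 z}{z + \frac{1}{-7} \cdot 1} = \frac{2 z}{z - \frac{1}{7}} = \frac{2 z}{- \frac{1}{7} + z}$)
$\left(-1679 + K{\left(-6 \right)}\right) \left(3977 - 4229\right) = \left(-1679 + 14 \left(-6\right) \frac{1}{-1 + 7 \left(-6\right)}\right) \left(3977 - 4229\right) = \left(-1679 + 14 \left(-6\right) \frac{1}{-1 - 42}\right) \left(-252\right) = \left(-1679 + 14 \left(-6\right) \frac{1}{-43}\right) \left(-252\right) = \left(-1679 + 14 \left(-6\right) \left(- \frac{1}{43}\right)\right) \left(-252\right) = \left(-1679 + \frac{84}{43}\right) \left(-252\right) = \left(- \frac{72113}{43}\right) \left(-252\right) = \frac{18172476}{43}$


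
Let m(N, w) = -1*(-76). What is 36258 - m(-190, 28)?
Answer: 36182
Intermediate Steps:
m(N, w) = 76
36258 - m(-190, 28) = 36258 - 1*76 = 36258 - 76 = 36182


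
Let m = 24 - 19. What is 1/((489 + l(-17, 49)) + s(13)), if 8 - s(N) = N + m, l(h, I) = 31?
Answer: 1/510 ≈ 0.0019608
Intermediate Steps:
m = 5
s(N) = 3 - N (s(N) = 8 - (N + 5) = 8 - (5 + N) = 8 + (-5 - N) = 3 - N)
1/((489 + l(-17, 49)) + s(13)) = 1/((489 + 31) + (3 - 1*13)) = 1/(520 + (3 - 13)) = 1/(520 - 10) = 1/510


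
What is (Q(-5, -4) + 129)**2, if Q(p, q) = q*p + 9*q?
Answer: 12769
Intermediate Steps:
Q(p, q) = 9*q + p*q (Q(p, q) = p*q + 9*q = 9*q + p*q)
(Q(-5, -4) + 129)**2 = (-4*(9 - 5) + 129)**2 = (-4*4 + 129)**2 = (-16 + 129)**2 = 113**2 = 12769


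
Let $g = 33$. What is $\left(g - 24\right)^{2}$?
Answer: $81$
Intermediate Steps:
$\left(g - 24\right)^{2} = \left(33 - 24\right)^{2} = 9^{2} = 81$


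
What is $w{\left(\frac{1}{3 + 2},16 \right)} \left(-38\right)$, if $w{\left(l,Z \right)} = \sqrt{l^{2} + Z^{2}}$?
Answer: $- \frac{38 \sqrt{6401}}{5} \approx -608.05$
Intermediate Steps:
$w{\left(l,Z \right)} = \sqrt{Z^{2} + l^{2}}$
$w{\left(\frac{1}{3 + 2},16 \right)} \left(-38\right) = \sqrt{16^{2} + \left(\frac{1}{3 + 2}\right)^{2}} \left(-38\right) = \sqrt{256 + \left(\frac{1}{5}\right)^{2}} \left(-38\right) = \sqrt{256 + \frac{1}{25}} \left(-38\right) = \sqrt{\frac{6401}{25}} \left(-38\right) = \frac{\sqrt{6401}}{5} \left(-38\right) = - \frac{38 \sqrt{6401}}{5}$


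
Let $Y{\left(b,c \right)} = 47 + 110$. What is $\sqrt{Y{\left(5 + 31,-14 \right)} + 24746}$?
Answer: $3 \sqrt{2767} \approx 157.81$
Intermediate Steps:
$Y{\left(b,c \right)} = 157$
$\sqrt{Y{\left(5 + 31,-14 \right)} + 24746} = \sqrt{157 + 24746} = \sqrt{24903} = 3 \sqrt{2767}$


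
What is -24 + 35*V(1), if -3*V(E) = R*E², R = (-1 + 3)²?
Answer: -212/3 ≈ -70.667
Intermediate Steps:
R = 4 (R = 2² = 4)
V(E) = -4*E²/3
-24 + 35*V(1) = -24 + 35*(-4/3*1²) = -24 + 35*(-4/3*1) = -24 + 35*(-4/3) = -24 - 140/3 = -212/3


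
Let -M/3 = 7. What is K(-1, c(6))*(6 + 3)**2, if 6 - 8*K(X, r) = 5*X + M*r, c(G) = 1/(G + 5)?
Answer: 5751/44 ≈ 130.70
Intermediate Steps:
M = -21 (M = -3*7 = -21)
c(G) = 1/(5 + G)
K(X, r) = 3/4 - 5*X/8 + 21*r/8 (K(X, r) = 3/4 - (5*X - 21*r)/8 = 3/4 - (-21*r + 5*X)/8 = 3/4 + (-5*X/8 + 21*r/8) = 3/4 - 5*X/8 + 21*r/8)
K(-1, c(6))*(6 + 3)**2 = (3/4 - 5/8*(-1) + 21/(8*(5 + 6)))*(6 + 3)**2 = (3/4 + 5/8 + (21/8)/11)*9**2 = (3/4 + 5/8 + (21/8)*(1/11))*81 = (3/4 + 5/8 + 21/88)*81 = (71/44)*81 = 5751/44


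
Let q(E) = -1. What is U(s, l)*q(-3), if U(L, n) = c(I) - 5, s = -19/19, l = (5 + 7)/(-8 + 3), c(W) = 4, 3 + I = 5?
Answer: 1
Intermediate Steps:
I = 2 (I = -3 + 5 = 2)
l = -12/5 (l = 12/(-5) = 12*(-⅕) = -12/5 ≈ -2.4000)
s = -1 (s = -19*1/19 = -1)
U(L, n) = -1 (U(L, n) = 4 - 5 = -1)
U(s, l)*q(-3) = -1*(-1) = 1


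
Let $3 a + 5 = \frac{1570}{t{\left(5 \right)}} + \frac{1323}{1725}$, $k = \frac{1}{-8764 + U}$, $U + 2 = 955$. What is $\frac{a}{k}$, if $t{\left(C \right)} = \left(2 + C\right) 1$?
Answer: $- \frac{6918296432}{12075} \approx -5.7294 \cdot 10^{5}$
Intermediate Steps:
$U = 953$ ($U = -2 + 955 = 953$)
$t{\left(C \right)} = 2 + C$
$k = - \frac{1}{7811}$ ($k = \frac{1}{-8764 + 953} = \frac{1}{-7811} = - \frac{1}{7811} \approx -0.00012802$)
$a = \frac{885712}{12075}$ ($a = - \frac{5}{3} + \frac{\frac{1570}{2 + 5} + \frac{1323}{1725}}{3} = - \frac{5}{3} + \frac{\frac{1570}{7} + 1323 \cdot \frac{1}{1725}}{3} = - \frac{5}{3} + \frac{1570 \cdot \frac{1}{7} + \frac{441}{575}}{3} = - \frac{5}{3} + \frac{\frac{1570}{7} + \frac{441}{575}}{3} = - \frac{5}{3} + \frac{1}{3} \cdot \frac{905837}{4025} = - \frac{5}{3} + \frac{905837}{12075} = \frac{885712}{12075} \approx 73.351$)
$\frac{a}{k} = \frac{885712}{12075 \left(- \frac{1}{7811}\right)} = \frac{885712}{12075} \left(-7811\right) = - \frac{6918296432}{12075}$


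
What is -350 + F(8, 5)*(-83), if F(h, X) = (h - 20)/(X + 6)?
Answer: -2854/11 ≈ -259.45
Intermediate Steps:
F(h, X) = (-20 + h)/(6 + X)
-350 + F(8, 5)*(-83) = -350 + ((-20 + 8)/(6 + 5))*(-83) = -350 + (-12/11)*(-83) = -350 + ((1/11)*(-12))*(-83) = -350 - 12/11*(-83) = -350 + 996/11 = -2854/11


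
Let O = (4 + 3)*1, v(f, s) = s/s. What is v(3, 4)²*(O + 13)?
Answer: 20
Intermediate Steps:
v(f, s) = 1
O = 7 (O = 7*1 = 7)
v(3, 4)²*(O + 13) = 1²*(7 + 13) = 1*20 = 20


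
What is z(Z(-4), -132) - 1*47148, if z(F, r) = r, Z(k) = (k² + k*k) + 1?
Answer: -47280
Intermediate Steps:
Z(k) = 1 + 2*k² (Z(k) = (k² + k²) + 1 = 2*k² + 1 = 1 + 2*k²)
z(Z(-4), -132) - 1*47148 = -132 - 1*47148 = -132 - 47148 = -47280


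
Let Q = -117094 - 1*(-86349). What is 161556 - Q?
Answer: 192301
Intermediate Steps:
Q = -30745 (Q = -117094 + 86349 = -30745)
161556 - Q = 161556 - 1*(-30745) = 161556 + 30745 = 192301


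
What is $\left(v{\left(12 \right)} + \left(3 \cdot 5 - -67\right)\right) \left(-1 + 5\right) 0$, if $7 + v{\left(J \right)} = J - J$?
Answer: $0$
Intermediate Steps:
$v{\left(J \right)} = -7$ ($v{\left(J \right)} = -7 + \left(J - J\right) = -7 + 0 = -7$)
$\left(v{\left(12 \right)} + \left(3 \cdot 5 - -67\right)\right) \left(-1 + 5\right) 0 = \left(-7 + \left(3 \cdot 5 - -67\right)\right) \left(-1 + 5\right) 0 = \left(-7 + \left(15 + 67\right)\right) 4 \cdot 0 = \left(-7 + 82\right) 0 = 75 \cdot 0 = 0$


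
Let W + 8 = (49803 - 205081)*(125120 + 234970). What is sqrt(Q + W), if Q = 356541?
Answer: I*sqrt(55913698487) ≈ 2.3646e+5*I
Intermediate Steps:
W = -55914055028 (W = -8 + (49803 - 205081)*(125120 + 234970) = -8 - 155278*360090 = -8 - 55914055020 = -55914055028)
sqrt(Q + W) = sqrt(356541 - 55914055028) = sqrt(-55913698487) = I*sqrt(55913698487)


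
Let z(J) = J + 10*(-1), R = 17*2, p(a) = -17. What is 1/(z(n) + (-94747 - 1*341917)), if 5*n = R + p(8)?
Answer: -5/2183353 ≈ -2.2901e-6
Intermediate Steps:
R = 34
n = 17/5 (n = (34 - 17)/5 = (⅕)*17 = 17/5 ≈ 3.4000)
z(J) = -10 + J (z(J) = J - 10 = -10 + J)
1/(z(n) + (-94747 - 1*341917)) = 1/((-10 + 17/5) + (-94747 - 1*341917)) = 1/(-33/5 + (-94747 - 341917)) = 1/(-33/5 - 436664) = 1/(-2183353/5) = -5/2183353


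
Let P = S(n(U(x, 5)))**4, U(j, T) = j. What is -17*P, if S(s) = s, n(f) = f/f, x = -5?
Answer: -17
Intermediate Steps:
n(f) = 1
P = 1 (P = 1**4 = 1)
-17*P = -17*1 = -17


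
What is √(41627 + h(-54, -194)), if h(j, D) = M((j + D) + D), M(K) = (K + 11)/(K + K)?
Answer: √8132512479/442 ≈ 204.03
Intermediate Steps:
M(K) = (11 + K)/(2*K) (M(K) = (11 + K)/((2*K)) = (11 + K)*(1/(2*K)) = (11 + K)/(2*K))
h(j, D) = (11 + j + 2*D)/(2*(j + 2*D)) (h(j, D) = (11 + ((j + D) + D))/(2*((j + D) + D)) = (11 + ((D + j) + D))/(2*((D + j) + D)) = (11 + (j + 2*D))/(2*(j + 2*D)) = (11 + j + 2*D)/(2*(j + 2*D)))
√(41627 + h(-54, -194)) = √(41627 + (11 - 54 + 2*(-194))/(2*(-54 + 2*(-194)))) = √(41627 + (11 - 54 - 388)/(2*(-54 - 388))) = √(41627 + (½)*(-431)/(-442)) = √(41627 + (½)*(-1/442)*(-431)) = √(41627 + 431/884) = √(36798699/884) = √8132512479/442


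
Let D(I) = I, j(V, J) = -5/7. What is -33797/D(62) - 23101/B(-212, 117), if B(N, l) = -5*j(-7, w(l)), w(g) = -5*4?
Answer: -10870759/1550 ≈ -7013.4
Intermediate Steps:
w(g) = -20
j(V, J) = -5/7 (j(V, J) = -5*⅐ = -5/7)
B(N, l) = 25/7 (B(N, l) = -5*(-5/7) = 25/7)
-33797/D(62) - 23101/B(-212, 117) = -33797/62 - 23101/25/7 = -33797*1/62 - 23101*7/25 = -33797/62 - 161707/25 = -10870759/1550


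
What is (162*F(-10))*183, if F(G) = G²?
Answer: 2964600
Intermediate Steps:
(162*F(-10))*183 = (162*(-10)²)*183 = (162*100)*183 = 16200*183 = 2964600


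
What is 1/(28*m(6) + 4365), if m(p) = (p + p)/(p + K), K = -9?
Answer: 1/4253 ≈ 0.00023513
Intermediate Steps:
m(p) = 2*p/(-9 + p) (m(p) = (p + p)/(p - 9) = (2*p)/(-9 + p) = 2*p/(-9 + p))
1/(28*m(6) + 4365) = 1/(28*(2*6/(-9 + 6)) + 4365) = 1/(28*(2*6/(-3)) + 4365) = 1/(28*(2*6*(-1/3)) + 4365) = 1/(28*(-4) + 4365) = 1/(-112 + 4365) = 1/4253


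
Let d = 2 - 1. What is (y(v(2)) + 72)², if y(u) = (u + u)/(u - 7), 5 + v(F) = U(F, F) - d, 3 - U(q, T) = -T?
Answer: 83521/16 ≈ 5220.1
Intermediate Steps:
U(q, T) = 3 + T (U(q, T) = 3 - (-1)*T = 3 + T)
d = 1
v(F) = -3 + F (v(F) = -5 + ((3 + F) - 1*1) = -5 + ((3 + F) - 1) = -5 + (2 + F) = -3 + F)
y(u) = 2*u/(-7 + u) (y(u) = (2*u)/(-7 + u) = 2*u/(-7 + u))
(y(v(2)) + 72)² = (2*(-3 + 2)/(-7 + (-3 + 2)) + 72)² = (2*(-1)/(-7 - 1) + 72)² = (2*(-1)/(-8) + 72)² = (2*(-1)*(-⅛) + 72)² = (¼ + 72)² = (289/4)² = 83521/16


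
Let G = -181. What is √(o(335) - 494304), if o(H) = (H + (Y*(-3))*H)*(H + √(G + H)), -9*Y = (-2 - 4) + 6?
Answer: √(-382079 + 335*√154) ≈ 614.75*I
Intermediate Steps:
Y = 0 (Y = -((-2 - 4) + 6)/9 = -(-6 + 6)/9 = -⅑*0 = 0)
o(H) = H*(H + √(-181 + H)) (o(H) = (H + (0*(-3))*H)*(H + √(-181 + H)) = (H + 0*H)*(H + √(-181 + H)) = (H + 0)*(H + √(-181 + H)) = H*(H + √(-181 + H)))
√(o(335) - 494304) = √(335*(335 + √(-181 + 335)) - 494304) = √(335*(335 + √154) - 494304) = √((112225 + 335*√154) - 494304) = √(-382079 + 335*√154)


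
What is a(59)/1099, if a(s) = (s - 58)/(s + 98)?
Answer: 1/172543 ≈ 5.7957e-6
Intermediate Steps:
a(s) = (-58 + s)/(98 + s)
a(59)/1099 = ((-58 + 59)/(98 + 59))/1099 = (1/157)*(1/1099) = 1/172543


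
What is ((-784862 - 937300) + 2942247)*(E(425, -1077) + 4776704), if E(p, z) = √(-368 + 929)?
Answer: 5827984899840 + 1220085*√561 ≈ 5.8280e+12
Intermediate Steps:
E(p, z) = √561
((-784862 - 937300) + 2942247)*(E(425, -1077) + 4776704) = ((-784862 - 937300) + 2942247)*(√561 + 4776704) = (-1722162 + 2942247)*(4776704 + √561) = 1220085*(4776704 + √561) = 5827984899840 + 1220085*√561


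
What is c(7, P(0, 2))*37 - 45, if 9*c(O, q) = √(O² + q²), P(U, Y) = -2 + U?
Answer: -45 + 37*√53/9 ≈ -15.071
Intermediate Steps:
c(O, q) = √(O² + q²)/9
c(7, P(0, 2))*37 - 45 = (√(7² + (-2 + 0)²)/9)*37 - 45 = (√(49 + (-2)²)/9)*37 - 45 = (√(49 + 4)/9)*37 - 45 = (√53/9)*37 - 45 = 37*√53/9 - 45 = -45 + 37*√53/9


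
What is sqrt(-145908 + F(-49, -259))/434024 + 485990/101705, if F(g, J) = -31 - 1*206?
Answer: 97198/20341 + I*sqrt(146145)/434024 ≈ 4.7784 + 0.0008808*I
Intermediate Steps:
F(g, J) = -237 (F(g, J) = -31 - 206 = -237)
sqrt(-145908 + F(-49, -259))/434024 + 485990/101705 = sqrt(-145908 - 237)/434024 + 485990/101705 = sqrt(-146145)*(1/434024) + 485990*(1/101705) = (I*sqrt(146145))*(1/434024) + 97198/20341 = I*sqrt(146145)/434024 + 97198/20341 = 97198/20341 + I*sqrt(146145)/434024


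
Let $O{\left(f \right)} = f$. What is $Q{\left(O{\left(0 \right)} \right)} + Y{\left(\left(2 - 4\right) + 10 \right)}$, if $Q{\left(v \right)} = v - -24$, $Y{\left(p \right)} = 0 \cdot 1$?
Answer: $24$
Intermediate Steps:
$Y{\left(p \right)} = 0$
$Q{\left(v \right)} = 24 + v$ ($Q{\left(v \right)} = v + 24 = 24 + v$)
$Q{\left(O{\left(0 \right)} \right)} + Y{\left(\left(2 - 4\right) + 10 \right)} = \left(24 + 0\right) + 0 = 24 + 0 = 24$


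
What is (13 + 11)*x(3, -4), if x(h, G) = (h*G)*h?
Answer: -864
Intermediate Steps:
x(h, G) = G*h² (x(h, G) = (G*h)*h = G*h²)
(13 + 11)*x(3, -4) = (13 + 11)*(-4*3²) = 24*(-4*9) = 24*(-36) = -864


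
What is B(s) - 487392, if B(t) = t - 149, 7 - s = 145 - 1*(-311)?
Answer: -487990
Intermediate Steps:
s = -449 (s = 7 - (145 - 1*(-311)) = 7 - (145 + 311) = 7 - 1*456 = 7 - 456 = -449)
B(t) = -149 + t
B(s) - 487392 = (-149 - 449) - 487392 = -598 - 487392 = -487990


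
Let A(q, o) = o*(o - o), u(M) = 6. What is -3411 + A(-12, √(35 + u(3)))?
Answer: -3411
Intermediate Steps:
A(q, o) = 0 (A(q, o) = o*0 = 0)
-3411 + A(-12, √(35 + u(3))) = -3411 + 0 = -3411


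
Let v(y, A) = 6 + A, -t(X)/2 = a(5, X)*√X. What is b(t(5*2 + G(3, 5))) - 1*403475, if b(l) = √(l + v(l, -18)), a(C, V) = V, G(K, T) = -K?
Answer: -403475 + I*√(12 + 14*√7) ≈ -4.0348e+5 + 7.0029*I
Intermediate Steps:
t(X) = -2*X^(3/2) (t(X) = -2*X*√X = -2*X^(3/2))
b(l) = √(-12 + l) (b(l) = √(l + (6 - 18)) = √(l - 12) = √(-12 + l))
b(t(5*2 + G(3, 5))) - 1*403475 = √(-12 - 2*(5*2 - 1*3)^(3/2)) - 1*403475 = √(-12 - 2*(10 - 3)^(3/2)) - 403475 = √(-12 - 14*√7) - 403475 = -403475 + √(-12 - 14*√7)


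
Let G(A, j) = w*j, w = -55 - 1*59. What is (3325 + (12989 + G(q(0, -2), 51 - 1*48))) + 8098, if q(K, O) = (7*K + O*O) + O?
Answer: 24070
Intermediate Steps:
q(K, O) = O + O² + 7*K (q(K, O) = (7*K + O²) + O = (O² + 7*K) + O = O + O² + 7*K)
w = -114 (w = -55 - 59 = -114)
G(A, j) = -114*j
(3325 + (12989 + G(q(0, -2), 51 - 1*48))) + 8098 = (3325 + (12989 - 114*(51 - 1*48))) + 8098 = (3325 + (12989 - 114*(51 - 48))) + 8098 = (3325 + (12989 - 114*3)) + 8098 = (3325 + (12989 - 342)) + 8098 = (3325 + 12647) + 8098 = 15972 + 8098 = 24070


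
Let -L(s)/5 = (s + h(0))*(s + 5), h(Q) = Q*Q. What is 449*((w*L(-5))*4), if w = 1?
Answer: 0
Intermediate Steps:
h(Q) = Q**2
L(s) = -5*s*(5 + s) (L(s) = -5*(s + 0**2)*(s + 5) = -5*(s + 0)*(5 + s) = -5*s*(5 + s))
449*((w*L(-5))*4) = 449*((1*(5*(-5)*(-5 - 1*(-5))))*4) = 449*((1*(5*(-5)*(-5 + 5)))*4) = 449*((1*(5*(-5)*0))*4) = 449*((1*0)*4) = 449*(0*4) = 449*0 = 0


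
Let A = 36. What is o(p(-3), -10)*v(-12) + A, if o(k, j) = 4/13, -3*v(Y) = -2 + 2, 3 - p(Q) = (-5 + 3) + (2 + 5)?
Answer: 36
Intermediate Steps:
p(Q) = -2 (p(Q) = 3 - ((-5 + 3) + (2 + 5)) = 3 - (-2 + 7) = 3 - 1*5 = 3 - 5 = -2)
v(Y) = 0 (v(Y) = -(-2 + 2)/3 = -⅓*0 = 0)
o(k, j) = 4/13 (o(k, j) = 4*(1/13) = 4/13)
o(p(-3), -10)*v(-12) + A = (4/13)*0 + 36 = 0 + 36 = 36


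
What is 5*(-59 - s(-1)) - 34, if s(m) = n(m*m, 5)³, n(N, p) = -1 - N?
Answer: -289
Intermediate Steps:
s(m) = (-1 - m²)³ (s(m) = (-1 - m*m)³ = (-1 - m²)³)
5*(-59 - s(-1)) - 34 = 5*(-59 - (-1)*(1 + (-1)²)³) - 34 = 5*(-59 - (-1)*(1 + 1)³) - 34 = 5*(-59 - (-1)*2³) - 34 = 5*(-59 - (-1)*8) - 34 = 5*(-59 - 1*(-8)) - 34 = 5*(-59 + 8) - 34 = 5*(-51) - 34 = -255 - 34 = -289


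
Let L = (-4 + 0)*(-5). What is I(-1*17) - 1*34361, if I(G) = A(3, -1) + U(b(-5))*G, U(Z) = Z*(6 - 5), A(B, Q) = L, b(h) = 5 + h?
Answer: -34341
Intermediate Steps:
L = 20 (L = -4*(-5) = 20)
A(B, Q) = 20
U(Z) = Z (U(Z) = Z*1 = Z)
I(G) = 20 (I(G) = 20 + (5 - 5)*G = 20 + 0*G = 20 + 0 = 20)
I(-1*17) - 1*34361 = 20 - 1*34361 = 20 - 34361 = -34341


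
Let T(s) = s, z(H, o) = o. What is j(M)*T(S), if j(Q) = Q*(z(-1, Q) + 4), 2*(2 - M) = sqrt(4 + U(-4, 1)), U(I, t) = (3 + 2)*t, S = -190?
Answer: -855/2 ≈ -427.50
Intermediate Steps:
U(I, t) = 5*t
M = 1/2 (M = 2 - sqrt(4 + 5*1)/2 = 2 - sqrt(4 + 5)/2 = 2 - sqrt(9)/2 = 2 - 1/2*3 = 2 - 3/2 = 1/2 ≈ 0.50000)
j(Q) = Q*(4 + Q) (j(Q) = Q*(Q + 4) = Q*(4 + Q))
j(M)*T(S) = ((4 + 1/2)/2)*(-190) = ((1/2)*(9/2))*(-190) = (9/4)*(-190) = -855/2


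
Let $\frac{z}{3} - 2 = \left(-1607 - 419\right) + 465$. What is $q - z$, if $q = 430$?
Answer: $5107$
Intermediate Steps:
$z = -4677$ ($z = 6 + 3 \left(\left(-1607 - 419\right) + 465\right) = 6 + 3 \left(-2026 + 465\right) = 6 + 3 \left(-1561\right) = 6 - 4683 = -4677$)
$q - z = 430 - -4677 = 430 + 4677 = 5107$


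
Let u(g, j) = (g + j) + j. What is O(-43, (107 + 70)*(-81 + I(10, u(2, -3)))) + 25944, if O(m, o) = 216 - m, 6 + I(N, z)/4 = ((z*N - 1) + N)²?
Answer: 26203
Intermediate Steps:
u(g, j) = g + 2*j
I(N, z) = -24 + 4*(-1 + N + N*z)² (I(N, z) = -24 + 4*((z*N - 1) + N)² = -24 + 4*((N*z - 1) + N)² = -24 + 4*((-1 + N*z) + N)² = -24 + 4*(-1 + N + N*z)²)
O(-43, (107 + 70)*(-81 + I(10, u(2, -3)))) + 25944 = (216 - 1*(-43)) + 25944 = (216 + 43) + 25944 = 259 + 25944 = 26203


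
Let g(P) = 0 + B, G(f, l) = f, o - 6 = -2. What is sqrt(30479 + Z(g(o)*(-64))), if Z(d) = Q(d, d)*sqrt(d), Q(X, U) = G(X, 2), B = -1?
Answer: sqrt(30991) ≈ 176.04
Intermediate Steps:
o = 4 (o = 6 - 2 = 4)
Q(X, U) = X
g(P) = -1 (g(P) = 0 - 1 = -1)
Z(d) = d**(3/2) (Z(d) = d*sqrt(d) = d**(3/2))
sqrt(30479 + Z(g(o)*(-64))) = sqrt(30479 + (-1*(-64))**(3/2)) = sqrt(30479 + 64**(3/2)) = sqrt(30479 + 512) = sqrt(30991)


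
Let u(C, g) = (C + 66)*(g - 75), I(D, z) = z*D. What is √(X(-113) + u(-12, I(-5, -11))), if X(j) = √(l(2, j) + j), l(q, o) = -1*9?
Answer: √(-1080 + I*√122) ≈ 0.168 + 32.864*I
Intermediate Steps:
l(q, o) = -9
X(j) = √(-9 + j)
I(D, z) = D*z
u(C, g) = (-75 + g)*(66 + C) (u(C, g) = (66 + C)*(-75 + g) = (-75 + g)*(66 + C))
√(X(-113) + u(-12, I(-5, -11))) = √(√(-9 - 113) + (-4950 - 75*(-12) + 66*(-5*(-11)) - (-60)*(-11))) = √(√(-122) + (-4950 + 900 + 66*55 - 12*55)) = √(I*√122 + (-4950 + 900 + 3630 - 660)) = √(I*√122 - 1080) = √(-1080 + I*√122)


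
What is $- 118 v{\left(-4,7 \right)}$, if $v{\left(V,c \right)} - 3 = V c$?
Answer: $2950$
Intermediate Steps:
$v{\left(V,c \right)} = 3 + V c$
$- 118 v{\left(-4,7 \right)} = - 118 \left(3 - 28\right) = \left(-118\right) \left(-25\right) = 2950$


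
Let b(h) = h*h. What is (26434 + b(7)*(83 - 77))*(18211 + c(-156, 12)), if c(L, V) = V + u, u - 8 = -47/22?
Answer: 5359431740/11 ≈ 4.8722e+8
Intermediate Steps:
b(h) = h²
u = 129/22 (u = 8 - 47/22 = 129/22 ≈ 5.8636)
c(L, V) = 129/22 + V (c(L, V) = V + 129/22 = 129/22 + V)
(26434 + b(7)*(83 - 77))*(18211 + c(-156, 12)) = (26434 + 7²*(83 - 77))*(18211 + (129/22 + 12)) = (26434 + 49*6)*(18211 + 393/22) = (26434 + 294)*(401035/22) = 26728*(401035/22) = 5359431740/11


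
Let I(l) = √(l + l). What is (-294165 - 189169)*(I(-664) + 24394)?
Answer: -11790449596 - 1933336*I*√83 ≈ -1.179e+10 - 1.7614e+7*I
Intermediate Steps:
I(l) = √2*√l (I(l) = √(2*l) = √2*√l)
(-294165 - 189169)*(I(-664) + 24394) = (-294165 - 189169)*(√2*√(-664) + 24394) = -483334*(√2*(2*I*√166) + 24394) = -483334*(4*I*√83 + 24394) = -483334*(24394 + 4*I*√83) = -11790449596 - 1933336*I*√83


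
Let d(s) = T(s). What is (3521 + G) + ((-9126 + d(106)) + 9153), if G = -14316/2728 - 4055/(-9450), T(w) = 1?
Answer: 1142094703/322245 ≈ 3544.2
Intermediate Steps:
d(s) = 1
G = -1552802/322245 (G = -14316*1/2728 - 4055*(-1/9450) = -3579/682 + 811/1890 = -1552802/322245 ≈ -4.8187)
(3521 + G) + ((-9126 + d(106)) + 9153) = (3521 - 1552802/322245) + ((-9126 + 1) + 9153) = 1133071843/322245 + (-9125 + 9153) = 1133071843/322245 + 28 = 1142094703/322245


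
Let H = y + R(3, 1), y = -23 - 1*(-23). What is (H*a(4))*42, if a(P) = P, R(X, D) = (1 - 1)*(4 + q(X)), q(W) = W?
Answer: 0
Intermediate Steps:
R(X, D) = 0 (R(X, D) = (1 - 1)*(4 + X) = 0*(4 + X) = 0)
y = 0 (y = -23 + 23 = 0)
H = 0 (H = 0 + 0 = 0)
(H*a(4))*42 = (0*4)*42 = 0*42 = 0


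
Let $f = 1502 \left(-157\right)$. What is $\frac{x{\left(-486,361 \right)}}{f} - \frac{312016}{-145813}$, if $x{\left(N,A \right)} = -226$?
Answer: $\frac{36805347381}{17192373391} \approx 2.1408$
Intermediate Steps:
$f = -235814$
$\frac{x{\left(-486,361 \right)}}{f} - \frac{312016}{-145813} = - \frac{226}{-235814} - \frac{312016}{-145813} = \left(-226\right) \left(- \frac{1}{235814}\right) - - \frac{312016}{145813} = \frac{113}{117907} + \frac{312016}{145813} = \frac{36805347381}{17192373391}$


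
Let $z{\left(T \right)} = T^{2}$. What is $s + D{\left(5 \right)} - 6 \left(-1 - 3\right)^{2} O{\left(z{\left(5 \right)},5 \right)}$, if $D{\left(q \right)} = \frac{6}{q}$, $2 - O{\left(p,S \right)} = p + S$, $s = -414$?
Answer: $\frac{14058}{5} \approx 2811.6$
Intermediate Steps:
$O{\left(p,S \right)} = 2 - S - p$ ($O{\left(p,S \right)} = 2 - \left(p + S\right) = 2 - \left(S + p\right) = 2 - S - p$)
$s + D{\left(5 \right)} - 6 \left(-1 - 3\right)^{2} O{\left(z{\left(5 \right)},5 \right)} = -414 + \frac{6}{5} - 6 \left(-1 - 3\right)^{2} \left(2 - 5 - 5^{2}\right) = -414 + 6 \cdot \frac{1}{5} - 6 \left(-4\right)^{2} \left(2 - 5 - 25\right) = -414 + \frac{6 \left(-6\right) 16 \left(2 - 5 - 25\right)}{5} = -414 + \frac{6 \left(\left(-96\right) \left(-28\right)\right)}{5} = -414 + \frac{6}{5} \cdot 2688 = -414 + \frac{16128}{5} = \frac{14058}{5}$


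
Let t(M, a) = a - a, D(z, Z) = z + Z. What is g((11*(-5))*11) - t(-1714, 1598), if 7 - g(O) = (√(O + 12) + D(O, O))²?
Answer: -1463500 + 2420*I*√593 ≈ -1.4635e+6 + 58931.0*I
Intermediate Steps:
D(z, Z) = Z + z
t(M, a) = 0
g(O) = 7 - (√(12 + O) + 2*O)² (g(O) = 7 - (√(O + 12) + (O + O))² = 7 - (√(12 + O) + 2*O)²)
g((11*(-5))*11) - t(-1714, 1598) = (7 - (√(12 + (11*(-5))*11) + 2*((11*(-5))*11))²) - 1*0 = (7 - (√(12 - 55*11) + 2*(-55*11))²) + 0 = (7 - (√(12 - 605) + 2*(-605))²) + 0 = (7 - (√(-593) - 1210)²) + 0 = (7 - (I*√593 - 1210)²) + 0 = (7 - (-1210 + I*√593)²) + 0 = 7 - (-1210 + I*√593)²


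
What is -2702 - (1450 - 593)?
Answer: -3559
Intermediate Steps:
-2702 - (1450 - 593) = -2702 - 1*857 = -2702 - 857 = -3559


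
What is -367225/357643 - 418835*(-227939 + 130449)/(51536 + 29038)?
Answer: 561666521265050/1108335657 ≈ 5.0677e+5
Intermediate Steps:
-367225/357643 - 418835*(-227939 + 130449)/(51536 + 29038) = -367225*1/357643 - 418835/(80574/(-97490)) = -367225/357643 - 418835/(80574*(-1/97490)) = -367225/357643 - 418835/(-40287/48745) = -367225/357643 - 418835*(-48745/40287) = -367225/357643 + 20416112075/40287 = 561666521265050/1108335657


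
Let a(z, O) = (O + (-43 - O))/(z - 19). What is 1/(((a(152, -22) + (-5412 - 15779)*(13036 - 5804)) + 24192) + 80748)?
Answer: -133/20368733519 ≈ -6.5296e-9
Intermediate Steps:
a(z, O) = -43/(-19 + z)
1/(((a(152, -22) + (-5412 - 15779)*(13036 - 5804)) + 24192) + 80748) = 1/(((-43/(-19 + 152) + (-5412 - 15779)*(13036 - 5804)) + 24192) + 80748) = 1/(((-43/133 - 21191*7232) + 24192) + 80748) = 1/(((-43*1/133 - 153253312) + 24192) + 80748) = 1/(((-43/133 - 153253312) + 24192) + 80748) = 1/((-20382690539/133 + 24192) + 80748) = 1/(-20379473003/133 + 80748) = 1/(-20368733519/133) = -133/20368733519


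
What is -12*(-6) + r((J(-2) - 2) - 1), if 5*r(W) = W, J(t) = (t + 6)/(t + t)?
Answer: 356/5 ≈ 71.200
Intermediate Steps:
J(t) = (6 + t)/(2*t) (J(t) = (6 + t)/((2*t)) = (6 + t)*(1/(2*t)) = (6 + t)/(2*t))
r(W) = W/5
-12*(-6) + r((J(-2) - 2) - 1) = -12*(-6) + (((1/2)*(6 - 2)/(-2) - 2) - 1)/5 = 72 + (((1/2)*(-1/2)*4 - 2) - 1)/5 = 72 + ((-1 - 2) - 1)/5 = 72 + (-3 - 1)/5 = 72 + (1/5)*(-4) = 72 - 4/5 = 356/5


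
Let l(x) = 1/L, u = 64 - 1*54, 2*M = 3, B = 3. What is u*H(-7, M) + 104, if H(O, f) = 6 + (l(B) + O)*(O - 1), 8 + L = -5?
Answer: 9492/13 ≈ 730.15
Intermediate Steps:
M = 3/2 (M = (1/2)*3 = 3/2 ≈ 1.5000)
L = -13 (L = -8 - 5 = -13)
u = 10 (u = 64 - 54 = 10)
l(x) = -1/13 (l(x) = 1/(-13) = -1/13)
H(O, f) = 6 + (-1 + O)*(-1/13 + O) (H(O, f) = 6 + (-1/13 + O)*(O - 1) = 6 + (-1/13 + O)*(-1 + O) = 6 + (-1 + O)*(-1/13 + O))
u*H(-7, M) + 104 = 10*(79/13 + (-7)**2 - 14/13*(-7)) + 104 = 10*(79/13 + 49 + 98/13) + 104 = 10*(814/13) + 104 = 8140/13 + 104 = 9492/13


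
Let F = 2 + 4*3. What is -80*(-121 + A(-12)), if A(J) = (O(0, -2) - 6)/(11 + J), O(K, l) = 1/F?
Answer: 64440/7 ≈ 9205.7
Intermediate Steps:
F = 14 (F = 2 + 12 = 14)
O(K, l) = 1/14
A(J) = -83/(14*(11 + J)) (A(J) = (1/14 - 6)/(11 + J) = -83/(14*(11 + J)))
-80*(-121 + A(-12)) = -80*(-121 - 83/(154 + 14*(-12))) = -80*(-121 - 83/(154 - 168)) = -80*(-121 - 83/(-14)) = -80*(-121 - 83*(-1/14)) = -80*(-121 + 83/14) = -80*(-1611/14) = 64440/7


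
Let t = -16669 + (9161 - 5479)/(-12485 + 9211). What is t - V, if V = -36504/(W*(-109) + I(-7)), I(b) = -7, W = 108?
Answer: -321496817374/19282223 ≈ -16673.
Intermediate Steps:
V = 36504/11779 (V = -36504/(108*(-109) - 7) = -36504/(-11772 - 7) = -36504/(-11779) = -36504*(-1/11779) = 36504/11779 ≈ 3.0991)
t = -27288994/1637 (t = -16669 + 3682/(-3274) = -16669 + 3682*(-1/3274) = -16669 - 1841/1637 = -27288994/1637 ≈ -16670.)
t - V = -27288994/1637 - 1*36504/11779 = -27288994/1637 - 36504/11779 = -321496817374/19282223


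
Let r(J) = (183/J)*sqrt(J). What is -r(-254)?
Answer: 183*I*sqrt(254)/254 ≈ 11.482*I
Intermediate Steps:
r(J) = 183/sqrt(J)
-r(-254) = -183/sqrt(-254) = -183*(-I*sqrt(254)/254) = -(-183)*I*sqrt(254)/254 = 183*I*sqrt(254)/254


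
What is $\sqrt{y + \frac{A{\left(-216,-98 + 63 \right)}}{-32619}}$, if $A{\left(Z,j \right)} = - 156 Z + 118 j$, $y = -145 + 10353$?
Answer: $\frac{\sqrt{10860339022134}}{32619} \approx 101.03$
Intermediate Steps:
$y = 10208$
$\sqrt{y + \frac{A{\left(-216,-98 + 63 \right)}}{-32619}} = \sqrt{10208 + \frac{\left(-156\right) \left(-216\right) + 118 \left(-98 + 63\right)}{-32619}} = \sqrt{10208 + \left(33696 + 118 \left(-35\right)\right) \left(- \frac{1}{32619}\right)} = \sqrt{10208 + \left(33696 - 4130\right) \left(- \frac{1}{32619}\right)} = \sqrt{10208 + 29566 \left(- \frac{1}{32619}\right)} = \sqrt{10208 - \frac{29566}{32619}} = \sqrt{\frac{332945186}{32619}} = \frac{\sqrt{10860339022134}}{32619}$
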